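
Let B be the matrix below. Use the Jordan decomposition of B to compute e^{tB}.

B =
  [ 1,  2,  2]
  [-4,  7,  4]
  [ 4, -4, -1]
e^{tB} =
  [exp(t), exp(3*t) - exp(t), exp(3*t) - exp(t)]
  [-2*exp(3*t) + 2*exp(t), 3*exp(3*t) - 2*exp(t), 2*exp(3*t) - 2*exp(t)]
  [2*exp(3*t) - 2*exp(t), -2*exp(3*t) + 2*exp(t), -exp(3*t) + 2*exp(t)]

Strategy: write B = P · J · P⁻¹ where J is a Jordan canonical form, so e^{tB} = P · e^{tJ} · P⁻¹, and e^{tJ} can be computed block-by-block.

B has Jordan form
J =
  [1, 0, 0]
  [0, 3, 0]
  [0, 0, 3]
(up to reordering of blocks).

Per-block formulas:
  For a 1×1 block at λ = 1: exp(t · [1]) = [e^(1t)].
  For a 1×1 block at λ = 3: exp(t · [3]) = [e^(3t)].

After assembling e^{tJ} and conjugating by P, we get:

e^{tB} =
  [exp(t), exp(3*t) - exp(t), exp(3*t) - exp(t)]
  [-2*exp(3*t) + 2*exp(t), 3*exp(3*t) - 2*exp(t), 2*exp(3*t) - 2*exp(t)]
  [2*exp(3*t) - 2*exp(t), -2*exp(3*t) + 2*exp(t), -exp(3*t) + 2*exp(t)]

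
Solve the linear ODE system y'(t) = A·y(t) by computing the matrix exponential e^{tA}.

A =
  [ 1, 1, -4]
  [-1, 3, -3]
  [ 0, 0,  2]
e^{tA} =
  [-t*exp(2*t) + exp(2*t), t*exp(2*t), t^2*exp(2*t)/2 - 4*t*exp(2*t)]
  [-t*exp(2*t), t*exp(2*t) + exp(2*t), t^2*exp(2*t)/2 - 3*t*exp(2*t)]
  [0, 0, exp(2*t)]

Strategy: write A = P · J · P⁻¹ where J is a Jordan canonical form, so e^{tA} = P · e^{tJ} · P⁻¹, and e^{tJ} can be computed block-by-block.

A has Jordan form
J =
  [2, 1, 0]
  [0, 2, 1]
  [0, 0, 2]
(up to reordering of blocks).

Per-block formulas:
  For a 3×3 Jordan block J_3(2): exp(t · J_3(2)) = e^(2t)·(I + t·N + (t^2/2)·N^2), where N is the 3×3 nilpotent shift.

After assembling e^{tJ} and conjugating by P, we get:

e^{tA} =
  [-t*exp(2*t) + exp(2*t), t*exp(2*t), t^2*exp(2*t)/2 - 4*t*exp(2*t)]
  [-t*exp(2*t), t*exp(2*t) + exp(2*t), t^2*exp(2*t)/2 - 3*t*exp(2*t)]
  [0, 0, exp(2*t)]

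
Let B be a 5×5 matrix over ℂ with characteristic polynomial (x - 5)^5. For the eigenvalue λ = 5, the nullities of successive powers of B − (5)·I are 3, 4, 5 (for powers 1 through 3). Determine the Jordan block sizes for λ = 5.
Block sizes for λ = 5: [3, 1, 1]

From the dimensions of kernels of powers, the number of Jordan blocks of size at least j is d_j − d_{j−1} where d_j = dim ker(N^j) (with d_0 = 0). Computing the differences gives [3, 1, 1].
The number of blocks of size exactly k is (#blocks of size ≥ k) − (#blocks of size ≥ k + 1), so the partition is: 2 block(s) of size 1, 1 block(s) of size 3.
In nonincreasing order the block sizes are [3, 1, 1].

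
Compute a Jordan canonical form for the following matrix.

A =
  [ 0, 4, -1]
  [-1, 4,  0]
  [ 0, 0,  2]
J_3(2)

The characteristic polynomial is
  det(x·I − A) = x^3 - 6*x^2 + 12*x - 8 = (x - 2)^3

Eigenvalues and multiplicities (the geometric multiplicity of λ is n − rank(A − λI), which equals the number of Jordan blocks for λ):
  λ = 2: algebraic multiplicity = 3, geometric multiplicity = 1

Determining the block sizes for each eigenvalue:
  λ = 2: one block (gm = 1), so the single block has size am = 3 → block sizes [3]

Assembling the blocks gives a Jordan form
J =
  [2, 1, 0]
  [0, 2, 1]
  [0, 0, 2]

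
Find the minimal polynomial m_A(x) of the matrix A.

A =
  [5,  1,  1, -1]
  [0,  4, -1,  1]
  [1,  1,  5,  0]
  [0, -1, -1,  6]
x^3 - 15*x^2 + 75*x - 125

The characteristic polynomial is χ_A(x) = (x - 5)^4, so the eigenvalues are known. The minimal polynomial is
  m_A(x) = Π_λ (x − λ)^{k_λ}
where k_λ is the size of the *largest* Jordan block for λ (equivalently, the smallest k with (A − λI)^k v = 0 for every generalised eigenvector v of λ).

  λ = 5: largest Jordan block has size 3, contributing (x − 5)^3

So m_A(x) = (x - 5)^3 = x^3 - 15*x^2 + 75*x - 125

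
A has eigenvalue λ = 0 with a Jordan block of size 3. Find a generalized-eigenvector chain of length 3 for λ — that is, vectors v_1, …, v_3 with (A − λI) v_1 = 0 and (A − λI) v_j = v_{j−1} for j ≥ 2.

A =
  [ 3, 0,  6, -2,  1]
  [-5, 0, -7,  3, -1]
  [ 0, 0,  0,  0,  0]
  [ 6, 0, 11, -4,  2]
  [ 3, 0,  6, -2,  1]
A Jordan chain for λ = 0 of length 3:
v_1 = (2, -3, 0, 4, 2)ᵀ
v_2 = (6, -7, 0, 11, 6)ᵀ
v_3 = (0, 0, 1, 0, 0)ᵀ

Let N = A − (0)·I. We want v_3 with N^3 v_3 = 0 but N^2 v_3 ≠ 0; then v_{j-1} := N · v_j for j = 3, …, 2.

Pick v_3 = (0, 0, 1, 0, 0)ᵀ.
Then v_2 = N · v_3 = (6, -7, 0, 11, 6)ᵀ.
Then v_1 = N · v_2 = (2, -3, 0, 4, 2)ᵀ.

Sanity check: (A − (0)·I) v_1 = (0, 0, 0, 0, 0)ᵀ = 0. ✓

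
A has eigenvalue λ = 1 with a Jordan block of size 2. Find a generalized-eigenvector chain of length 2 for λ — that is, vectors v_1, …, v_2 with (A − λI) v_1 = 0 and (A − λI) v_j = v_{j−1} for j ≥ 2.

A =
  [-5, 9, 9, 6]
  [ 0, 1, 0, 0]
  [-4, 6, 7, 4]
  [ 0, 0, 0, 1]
A Jordan chain for λ = 1 of length 2:
v_1 = (-6, 0, -4, 0)ᵀ
v_2 = (1, 0, 0, 0)ᵀ

Let N = A − (1)·I. We want v_2 with N^2 v_2 = 0 but N^1 v_2 ≠ 0; then v_{j-1} := N · v_j for j = 2, …, 2.

Pick v_2 = (1, 0, 0, 0)ᵀ.
Then v_1 = N · v_2 = (-6, 0, -4, 0)ᵀ.

Sanity check: (A − (1)·I) v_1 = (0, 0, 0, 0)ᵀ = 0. ✓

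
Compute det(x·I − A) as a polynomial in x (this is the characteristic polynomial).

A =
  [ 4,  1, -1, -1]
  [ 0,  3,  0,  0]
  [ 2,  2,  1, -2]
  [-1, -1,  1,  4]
x^4 - 12*x^3 + 54*x^2 - 108*x + 81

Expanding det(x·I − A) (e.g. by cofactor expansion or by noting that A is similar to its Jordan form J, which has the same characteristic polynomial as A) gives
  χ_A(x) = x^4 - 12*x^3 + 54*x^2 - 108*x + 81
which factors as (x - 3)^4. The eigenvalues (with algebraic multiplicities) are λ = 3 with multiplicity 4.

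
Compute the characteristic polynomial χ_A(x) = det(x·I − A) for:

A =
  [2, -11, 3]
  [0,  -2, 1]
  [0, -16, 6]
x^3 - 6*x^2 + 12*x - 8

Expanding det(x·I − A) (e.g. by cofactor expansion or by noting that A is similar to its Jordan form J, which has the same characteristic polynomial as A) gives
  χ_A(x) = x^3 - 6*x^2 + 12*x - 8
which factors as (x - 2)^3. The eigenvalues (with algebraic multiplicities) are λ = 2 with multiplicity 3.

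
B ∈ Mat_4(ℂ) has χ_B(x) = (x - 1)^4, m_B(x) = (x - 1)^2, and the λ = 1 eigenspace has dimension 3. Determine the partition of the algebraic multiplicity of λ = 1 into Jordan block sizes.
Block sizes for λ = 1: [2, 1, 1]

Step 1 — from the characteristic polynomial, algebraic multiplicity of λ = 1 is 4. From dim ker(B − (1)·I) = 3, there are exactly 3 Jordan blocks for λ = 1.
Step 2 — from the minimal polynomial, the factor (x − 1)^2 tells us the largest block for λ = 1 has size 2.
Step 3 — with total size 4, 3 blocks, and largest block 2, the block sizes (in nonincreasing order) are [2, 1, 1].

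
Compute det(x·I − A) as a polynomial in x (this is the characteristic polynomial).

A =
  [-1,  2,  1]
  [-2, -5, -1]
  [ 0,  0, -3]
x^3 + 9*x^2 + 27*x + 27

Expanding det(x·I − A) (e.g. by cofactor expansion or by noting that A is similar to its Jordan form J, which has the same characteristic polynomial as A) gives
  χ_A(x) = x^3 + 9*x^2 + 27*x + 27
which factors as (x + 3)^3. The eigenvalues (with algebraic multiplicities) are λ = -3 with multiplicity 3.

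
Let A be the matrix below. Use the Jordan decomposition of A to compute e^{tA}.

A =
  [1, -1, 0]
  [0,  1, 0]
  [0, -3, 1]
e^{tA} =
  [exp(t), -t*exp(t), 0]
  [0, exp(t), 0]
  [0, -3*t*exp(t), exp(t)]

Strategy: write A = P · J · P⁻¹ where J is a Jordan canonical form, so e^{tA} = P · e^{tJ} · P⁻¹, and e^{tJ} can be computed block-by-block.

A has Jordan form
J =
  [1, 1, 0]
  [0, 1, 0]
  [0, 0, 1]
(up to reordering of blocks).

Per-block formulas:
  For a 2×2 Jordan block J_2(1): exp(t · J_2(1)) = e^(1t)·(I + t·N), where N is the 2×2 nilpotent shift.
  For a 1×1 block at λ = 1: exp(t · [1]) = [e^(1t)].

After assembling e^{tJ} and conjugating by P, we get:

e^{tA} =
  [exp(t), -t*exp(t), 0]
  [0, exp(t), 0]
  [0, -3*t*exp(t), exp(t)]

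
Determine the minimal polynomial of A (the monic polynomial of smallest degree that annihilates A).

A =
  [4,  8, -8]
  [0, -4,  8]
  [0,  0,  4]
x^2 - 16

The characteristic polynomial is χ_A(x) = (x - 4)^2*(x + 4), so the eigenvalues are known. The minimal polynomial is
  m_A(x) = Π_λ (x − λ)^{k_λ}
where k_λ is the size of the *largest* Jordan block for λ (equivalently, the smallest k with (A − λI)^k v = 0 for every generalised eigenvector v of λ).

  λ = -4: largest Jordan block has size 1, contributing (x + 4)
  λ = 4: largest Jordan block has size 1, contributing (x − 4)

So m_A(x) = (x - 4)*(x + 4) = x^2 - 16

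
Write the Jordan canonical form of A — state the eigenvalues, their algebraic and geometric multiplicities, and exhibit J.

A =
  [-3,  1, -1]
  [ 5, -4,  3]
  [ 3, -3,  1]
J_3(-2)

The characteristic polynomial is
  det(x·I − A) = x^3 + 6*x^2 + 12*x + 8 = (x + 2)^3

Eigenvalues and multiplicities (the geometric multiplicity of λ is n − rank(A − λI), which equals the number of Jordan blocks for λ):
  λ = -2: algebraic multiplicity = 3, geometric multiplicity = 1

Determining the block sizes for each eigenvalue:
  λ = -2: one block (gm = 1), so the single block has size am = 3 → block sizes [3]

Assembling the blocks gives a Jordan form
J =
  [-2,  1,  0]
  [ 0, -2,  1]
  [ 0,  0, -2]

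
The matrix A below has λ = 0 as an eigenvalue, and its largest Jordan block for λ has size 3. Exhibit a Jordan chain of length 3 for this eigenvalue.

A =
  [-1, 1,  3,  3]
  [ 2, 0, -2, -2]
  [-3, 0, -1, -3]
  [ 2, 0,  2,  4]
A Jordan chain for λ = 0 of length 3:
v_1 = (-1, 2, -3, 2)ᵀ
v_2 = (1, 0, 0, 0)ᵀ
v_3 = (0, 1, 0, 0)ᵀ

Let N = A − (0)·I. We want v_3 with N^3 v_3 = 0 but N^2 v_3 ≠ 0; then v_{j-1} := N · v_j for j = 3, …, 2.

Pick v_3 = (0, 1, 0, 0)ᵀ.
Then v_2 = N · v_3 = (1, 0, 0, 0)ᵀ.
Then v_1 = N · v_2 = (-1, 2, -3, 2)ᵀ.

Sanity check: (A − (0)·I) v_1 = (0, 0, 0, 0)ᵀ = 0. ✓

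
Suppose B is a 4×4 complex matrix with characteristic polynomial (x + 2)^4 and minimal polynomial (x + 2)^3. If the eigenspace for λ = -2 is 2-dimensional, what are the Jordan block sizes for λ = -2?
Block sizes for λ = -2: [3, 1]

Step 1 — from the characteristic polynomial, algebraic multiplicity of λ = -2 is 4. From dim ker(B − (-2)·I) = 2, there are exactly 2 Jordan blocks for λ = -2.
Step 2 — from the minimal polynomial, the factor (x + 2)^3 tells us the largest block for λ = -2 has size 3.
Step 3 — with total size 4, 2 blocks, and largest block 3, the block sizes (in nonincreasing order) are [3, 1].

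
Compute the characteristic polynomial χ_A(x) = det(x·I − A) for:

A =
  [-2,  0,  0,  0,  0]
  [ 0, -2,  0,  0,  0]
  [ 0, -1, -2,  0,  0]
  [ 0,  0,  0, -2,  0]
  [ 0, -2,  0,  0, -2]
x^5 + 10*x^4 + 40*x^3 + 80*x^2 + 80*x + 32

Expanding det(x·I − A) (e.g. by cofactor expansion or by noting that A is similar to its Jordan form J, which has the same characteristic polynomial as A) gives
  χ_A(x) = x^5 + 10*x^4 + 40*x^3 + 80*x^2 + 80*x + 32
which factors as (x + 2)^5. The eigenvalues (with algebraic multiplicities) are λ = -2 with multiplicity 5.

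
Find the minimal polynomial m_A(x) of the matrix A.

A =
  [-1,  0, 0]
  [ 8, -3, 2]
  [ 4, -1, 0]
x^2 + 3*x + 2

The characteristic polynomial is χ_A(x) = (x + 1)^2*(x + 2), so the eigenvalues are known. The minimal polynomial is
  m_A(x) = Π_λ (x − λ)^{k_λ}
where k_λ is the size of the *largest* Jordan block for λ (equivalently, the smallest k with (A − λI)^k v = 0 for every generalised eigenvector v of λ).

  λ = -2: largest Jordan block has size 1, contributing (x + 2)
  λ = -1: largest Jordan block has size 1, contributing (x + 1)

So m_A(x) = (x + 1)*(x + 2) = x^2 + 3*x + 2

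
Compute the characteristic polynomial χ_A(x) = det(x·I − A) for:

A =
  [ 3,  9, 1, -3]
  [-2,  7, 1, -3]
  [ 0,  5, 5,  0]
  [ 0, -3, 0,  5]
x^4 - 20*x^3 + 150*x^2 - 500*x + 625

Expanding det(x·I − A) (e.g. by cofactor expansion or by noting that A is similar to its Jordan form J, which has the same characteristic polynomial as A) gives
  χ_A(x) = x^4 - 20*x^3 + 150*x^2 - 500*x + 625
which factors as (x - 5)^4. The eigenvalues (with algebraic multiplicities) are λ = 5 with multiplicity 4.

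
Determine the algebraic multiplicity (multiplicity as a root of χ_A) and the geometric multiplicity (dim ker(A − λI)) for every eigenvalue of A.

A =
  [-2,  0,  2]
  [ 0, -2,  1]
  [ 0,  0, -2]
λ = -2: alg = 3, geom = 2

Step 1 — factor the characteristic polynomial to read off the algebraic multiplicities:
  χ_A(x) = (x + 2)^3

Step 2 — compute geometric multiplicities via the rank-nullity identity g(λ) = n − rank(A − λI):
  rank(A − (-2)·I) = 1, so dim ker(A − (-2)·I) = n − 1 = 2

Summary:
  λ = -2: algebraic multiplicity = 3, geometric multiplicity = 2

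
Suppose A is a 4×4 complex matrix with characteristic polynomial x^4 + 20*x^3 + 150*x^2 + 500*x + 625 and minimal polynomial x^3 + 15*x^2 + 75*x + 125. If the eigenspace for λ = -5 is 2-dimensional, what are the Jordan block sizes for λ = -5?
Block sizes for λ = -5: [3, 1]

Step 1 — from the characteristic polynomial, algebraic multiplicity of λ = -5 is 4. From dim ker(A − (-5)·I) = 2, there are exactly 2 Jordan blocks for λ = -5.
Step 2 — from the minimal polynomial, the factor (x + 5)^3 tells us the largest block for λ = -5 has size 3.
Step 3 — with total size 4, 2 blocks, and largest block 3, the block sizes (in nonincreasing order) are [3, 1].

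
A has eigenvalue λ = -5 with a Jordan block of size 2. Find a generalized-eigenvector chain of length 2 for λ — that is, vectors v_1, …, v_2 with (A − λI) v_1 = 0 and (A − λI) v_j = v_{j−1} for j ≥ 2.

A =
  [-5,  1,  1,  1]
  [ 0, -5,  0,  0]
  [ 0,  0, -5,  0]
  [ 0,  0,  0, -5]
A Jordan chain for λ = -5 of length 2:
v_1 = (1, 0, 0, 0)ᵀ
v_2 = (0, 1, 0, 0)ᵀ

Let N = A − (-5)·I. We want v_2 with N^2 v_2 = 0 but N^1 v_2 ≠ 0; then v_{j-1} := N · v_j for j = 2, …, 2.

Pick v_2 = (0, 1, 0, 0)ᵀ.
Then v_1 = N · v_2 = (1, 0, 0, 0)ᵀ.

Sanity check: (A − (-5)·I) v_1 = (0, 0, 0, 0)ᵀ = 0. ✓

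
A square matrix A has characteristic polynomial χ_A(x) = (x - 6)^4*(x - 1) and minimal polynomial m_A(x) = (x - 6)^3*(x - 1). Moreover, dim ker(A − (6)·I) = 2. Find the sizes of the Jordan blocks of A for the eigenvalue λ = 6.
Block sizes for λ = 6: [3, 1]

Step 1 — from the characteristic polynomial, algebraic multiplicity of λ = 6 is 4. From dim ker(A − (6)·I) = 2, there are exactly 2 Jordan blocks for λ = 6.
Step 2 — from the minimal polynomial, the factor (x − 6)^3 tells us the largest block for λ = 6 has size 3.
Step 3 — with total size 4, 2 blocks, and largest block 3, the block sizes (in nonincreasing order) are [3, 1].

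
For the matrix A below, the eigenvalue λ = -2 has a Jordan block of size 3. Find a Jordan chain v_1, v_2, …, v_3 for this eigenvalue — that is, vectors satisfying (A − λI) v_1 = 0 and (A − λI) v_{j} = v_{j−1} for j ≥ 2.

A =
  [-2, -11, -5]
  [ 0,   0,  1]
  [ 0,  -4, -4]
A Jordan chain for λ = -2 of length 3:
v_1 = (-2, 0, 0)ᵀ
v_2 = (-11, 2, -4)ᵀ
v_3 = (0, 1, 0)ᵀ

Let N = A − (-2)·I. We want v_3 with N^3 v_3 = 0 but N^2 v_3 ≠ 0; then v_{j-1} := N · v_j for j = 3, …, 2.

Pick v_3 = (0, 1, 0)ᵀ.
Then v_2 = N · v_3 = (-11, 2, -4)ᵀ.
Then v_1 = N · v_2 = (-2, 0, 0)ᵀ.

Sanity check: (A − (-2)·I) v_1 = (0, 0, 0)ᵀ = 0. ✓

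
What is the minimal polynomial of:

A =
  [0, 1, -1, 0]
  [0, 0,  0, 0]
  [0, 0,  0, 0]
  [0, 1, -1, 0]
x^2

The characteristic polynomial is χ_A(x) = x^4, so the eigenvalues are known. The minimal polynomial is
  m_A(x) = Π_λ (x − λ)^{k_λ}
where k_λ is the size of the *largest* Jordan block for λ (equivalently, the smallest k with (A − λI)^k v = 0 for every generalised eigenvector v of λ).

  λ = 0: largest Jordan block has size 2, contributing (x − 0)^2

So m_A(x) = x^2 = x^2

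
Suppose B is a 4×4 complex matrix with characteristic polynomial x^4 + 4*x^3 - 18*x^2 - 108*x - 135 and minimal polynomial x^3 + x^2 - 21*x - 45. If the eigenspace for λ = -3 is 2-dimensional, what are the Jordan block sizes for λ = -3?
Block sizes for λ = -3: [2, 1]

Step 1 — from the characteristic polynomial, algebraic multiplicity of λ = -3 is 3. From dim ker(B − (-3)·I) = 2, there are exactly 2 Jordan blocks for λ = -3.
Step 2 — from the minimal polynomial, the factor (x + 3)^2 tells us the largest block for λ = -3 has size 2.
Step 3 — with total size 3, 2 blocks, and largest block 2, the block sizes (in nonincreasing order) are [2, 1].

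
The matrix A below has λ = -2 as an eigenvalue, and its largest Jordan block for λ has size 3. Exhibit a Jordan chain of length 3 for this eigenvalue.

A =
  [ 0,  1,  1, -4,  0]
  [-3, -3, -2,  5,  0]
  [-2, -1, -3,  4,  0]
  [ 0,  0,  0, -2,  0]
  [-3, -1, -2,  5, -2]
A Jordan chain for λ = -2 of length 3:
v_1 = (-1, 1, 1, 0, 1)ᵀ
v_2 = (2, -3, -2, 0, -3)ᵀ
v_3 = (1, 0, 0, 0, 0)ᵀ

Let N = A − (-2)·I. We want v_3 with N^3 v_3 = 0 but N^2 v_3 ≠ 0; then v_{j-1} := N · v_j for j = 3, …, 2.

Pick v_3 = (1, 0, 0, 0, 0)ᵀ.
Then v_2 = N · v_3 = (2, -3, -2, 0, -3)ᵀ.
Then v_1 = N · v_2 = (-1, 1, 1, 0, 1)ᵀ.

Sanity check: (A − (-2)·I) v_1 = (0, 0, 0, 0, 0)ᵀ = 0. ✓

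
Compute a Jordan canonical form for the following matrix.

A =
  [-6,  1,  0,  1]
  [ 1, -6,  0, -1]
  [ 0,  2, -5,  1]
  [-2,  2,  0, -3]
J_2(-5) ⊕ J_2(-5)

The characteristic polynomial is
  det(x·I − A) = x^4 + 20*x^3 + 150*x^2 + 500*x + 625 = (x + 5)^4

Eigenvalues and multiplicities (the geometric multiplicity of λ is n − rank(A − λI), which equals the number of Jordan blocks for λ):
  λ = -5: algebraic multiplicity = 4, geometric multiplicity = 2

Determining the block sizes for each eigenvalue:
  λ = -5: with am = 4 and gm = 2, the partition is not yet determined (e.g. several partitions of 4 into 2 parts exist). Let N = A − (-5)·I. Computing rank(N^1) = 2, rank(N^2) = 0; the number of blocks of size ≥ j is rank(N^{j−1}) − rank(N^j), giving [2, 2]. So we have 2 block(s) of size 2 → block sizes [2, 2]

Assembling the blocks gives a Jordan form
J =
  [-5,  1,  0,  0]
  [ 0, -5,  0,  0]
  [ 0,  0, -5,  1]
  [ 0,  0,  0, -5]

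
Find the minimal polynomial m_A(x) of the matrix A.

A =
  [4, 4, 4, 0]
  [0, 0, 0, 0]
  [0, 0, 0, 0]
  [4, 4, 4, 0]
x^2 - 4*x

The characteristic polynomial is χ_A(x) = x^3*(x - 4), so the eigenvalues are known. The minimal polynomial is
  m_A(x) = Π_λ (x − λ)^{k_λ}
where k_λ is the size of the *largest* Jordan block for λ (equivalently, the smallest k with (A − λI)^k v = 0 for every generalised eigenvector v of λ).

  λ = 0: largest Jordan block has size 1, contributing (x − 0)
  λ = 4: largest Jordan block has size 1, contributing (x − 4)

So m_A(x) = x*(x - 4) = x^2 - 4*x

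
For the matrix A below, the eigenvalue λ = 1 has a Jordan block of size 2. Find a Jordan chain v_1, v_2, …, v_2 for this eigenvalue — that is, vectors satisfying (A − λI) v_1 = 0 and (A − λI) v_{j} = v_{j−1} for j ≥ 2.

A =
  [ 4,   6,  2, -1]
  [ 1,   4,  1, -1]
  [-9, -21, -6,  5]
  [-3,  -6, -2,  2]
A Jordan chain for λ = 1 of length 2:
v_1 = (3, 1, -9, -3)ᵀ
v_2 = (1, 0, 0, 0)ᵀ

Let N = A − (1)·I. We want v_2 with N^2 v_2 = 0 but N^1 v_2 ≠ 0; then v_{j-1} := N · v_j for j = 2, …, 2.

Pick v_2 = (1, 0, 0, 0)ᵀ.
Then v_1 = N · v_2 = (3, 1, -9, -3)ᵀ.

Sanity check: (A − (1)·I) v_1 = (0, 0, 0, 0)ᵀ = 0. ✓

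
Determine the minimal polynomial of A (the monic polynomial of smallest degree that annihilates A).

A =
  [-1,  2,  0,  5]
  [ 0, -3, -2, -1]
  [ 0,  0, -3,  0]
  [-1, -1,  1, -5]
x^3 + 9*x^2 + 27*x + 27

The characteristic polynomial is χ_A(x) = (x + 3)^4, so the eigenvalues are known. The minimal polynomial is
  m_A(x) = Π_λ (x − λ)^{k_λ}
where k_λ is the size of the *largest* Jordan block for λ (equivalently, the smallest k with (A − λI)^k v = 0 for every generalised eigenvector v of λ).

  λ = -3: largest Jordan block has size 3, contributing (x + 3)^3

So m_A(x) = (x + 3)^3 = x^3 + 9*x^2 + 27*x + 27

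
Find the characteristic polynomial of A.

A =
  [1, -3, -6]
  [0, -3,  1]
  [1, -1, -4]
x^3 + 6*x^2 + 12*x + 8

Expanding det(x·I − A) (e.g. by cofactor expansion or by noting that A is similar to its Jordan form J, which has the same characteristic polynomial as A) gives
  χ_A(x) = x^3 + 6*x^2 + 12*x + 8
which factors as (x + 2)^3. The eigenvalues (with algebraic multiplicities) are λ = -2 with multiplicity 3.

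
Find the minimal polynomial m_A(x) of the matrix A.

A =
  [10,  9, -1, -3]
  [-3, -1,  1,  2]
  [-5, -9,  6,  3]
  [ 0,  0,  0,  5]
x^3 - 15*x^2 + 75*x - 125

The characteristic polynomial is χ_A(x) = (x - 5)^4, so the eigenvalues are known. The minimal polynomial is
  m_A(x) = Π_λ (x − λ)^{k_λ}
where k_λ is the size of the *largest* Jordan block for λ (equivalently, the smallest k with (A − λI)^k v = 0 for every generalised eigenvector v of λ).

  λ = 5: largest Jordan block has size 3, contributing (x − 5)^3

So m_A(x) = (x - 5)^3 = x^3 - 15*x^2 + 75*x - 125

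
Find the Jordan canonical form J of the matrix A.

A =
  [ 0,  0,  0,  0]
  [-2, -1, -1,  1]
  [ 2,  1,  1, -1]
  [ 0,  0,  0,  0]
J_2(0) ⊕ J_1(0) ⊕ J_1(0)

The characteristic polynomial is
  det(x·I − A) = x^4

Eigenvalues and multiplicities (the geometric multiplicity of λ is n − rank(A − λI), which equals the number of Jordan blocks for λ):
  λ = 0: algebraic multiplicity = 4, geometric multiplicity = 3

Determining the block sizes for each eigenvalue:
  λ = 0: 3 blocks summing to 4 forces exactly one block of size 2 and the rest size 1 → block sizes [2, 1, 1]

Assembling the blocks gives a Jordan form
J =
  [0, 1, 0, 0]
  [0, 0, 0, 0]
  [0, 0, 0, 0]
  [0, 0, 0, 0]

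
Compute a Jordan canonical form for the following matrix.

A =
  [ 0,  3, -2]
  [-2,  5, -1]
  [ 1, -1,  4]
J_3(3)

The characteristic polynomial is
  det(x·I − A) = x^3 - 9*x^2 + 27*x - 27 = (x - 3)^3

Eigenvalues and multiplicities (the geometric multiplicity of λ is n − rank(A − λI), which equals the number of Jordan blocks for λ):
  λ = 3: algebraic multiplicity = 3, geometric multiplicity = 1

Determining the block sizes for each eigenvalue:
  λ = 3: one block (gm = 1), so the single block has size am = 3 → block sizes [3]

Assembling the blocks gives a Jordan form
J =
  [3, 1, 0]
  [0, 3, 1]
  [0, 0, 3]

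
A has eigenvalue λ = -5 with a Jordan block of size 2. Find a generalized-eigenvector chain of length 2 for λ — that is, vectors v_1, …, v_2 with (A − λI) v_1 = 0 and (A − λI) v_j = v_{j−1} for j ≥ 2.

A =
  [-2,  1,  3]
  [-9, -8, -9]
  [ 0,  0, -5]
A Jordan chain for λ = -5 of length 2:
v_1 = (3, -9, 0)ᵀ
v_2 = (1, 0, 0)ᵀ

Let N = A − (-5)·I. We want v_2 with N^2 v_2 = 0 but N^1 v_2 ≠ 0; then v_{j-1} := N · v_j for j = 2, …, 2.

Pick v_2 = (1, 0, 0)ᵀ.
Then v_1 = N · v_2 = (3, -9, 0)ᵀ.

Sanity check: (A − (-5)·I) v_1 = (0, 0, 0)ᵀ = 0. ✓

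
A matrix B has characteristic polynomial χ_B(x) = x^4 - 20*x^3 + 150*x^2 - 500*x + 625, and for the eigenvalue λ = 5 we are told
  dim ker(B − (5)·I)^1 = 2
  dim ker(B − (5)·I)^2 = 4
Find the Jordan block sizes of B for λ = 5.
Block sizes for λ = 5: [2, 2]

From the dimensions of kernels of powers, the number of Jordan blocks of size at least j is d_j − d_{j−1} where d_j = dim ker(N^j) (with d_0 = 0). Computing the differences gives [2, 2].
The number of blocks of size exactly k is (#blocks of size ≥ k) − (#blocks of size ≥ k + 1), so the partition is: 2 block(s) of size 2.
In nonincreasing order the block sizes are [2, 2].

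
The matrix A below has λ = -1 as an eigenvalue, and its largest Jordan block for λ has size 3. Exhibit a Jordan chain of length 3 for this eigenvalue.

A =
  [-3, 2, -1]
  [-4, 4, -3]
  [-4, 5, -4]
A Jordan chain for λ = -1 of length 3:
v_1 = (1, 2, 2)ᵀ
v_2 = (2, 5, 5)ᵀ
v_3 = (0, 1, 0)ᵀ

Let N = A − (-1)·I. We want v_3 with N^3 v_3 = 0 but N^2 v_3 ≠ 0; then v_{j-1} := N · v_j for j = 3, …, 2.

Pick v_3 = (0, 1, 0)ᵀ.
Then v_2 = N · v_3 = (2, 5, 5)ᵀ.
Then v_1 = N · v_2 = (1, 2, 2)ᵀ.

Sanity check: (A − (-1)·I) v_1 = (0, 0, 0)ᵀ = 0. ✓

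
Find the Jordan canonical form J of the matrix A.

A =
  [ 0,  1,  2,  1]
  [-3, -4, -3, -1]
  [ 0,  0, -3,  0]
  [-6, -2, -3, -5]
J_2(-3) ⊕ J_2(-3)

The characteristic polynomial is
  det(x·I − A) = x^4 + 12*x^3 + 54*x^2 + 108*x + 81 = (x + 3)^4

Eigenvalues and multiplicities (the geometric multiplicity of λ is n − rank(A − λI), which equals the number of Jordan blocks for λ):
  λ = -3: algebraic multiplicity = 4, geometric multiplicity = 2

Determining the block sizes for each eigenvalue:
  λ = -3: with am = 4 and gm = 2, the partition is not yet determined (e.g. several partitions of 4 into 2 parts exist). Let N = A − (-3)·I. Computing rank(N^1) = 2, rank(N^2) = 0; the number of blocks of size ≥ j is rank(N^{j−1}) − rank(N^j), giving [2, 2]. So we have 2 block(s) of size 2 → block sizes [2, 2]

Assembling the blocks gives a Jordan form
J =
  [-3,  1,  0,  0]
  [ 0, -3,  0,  0]
  [ 0,  0, -3,  1]
  [ 0,  0,  0, -3]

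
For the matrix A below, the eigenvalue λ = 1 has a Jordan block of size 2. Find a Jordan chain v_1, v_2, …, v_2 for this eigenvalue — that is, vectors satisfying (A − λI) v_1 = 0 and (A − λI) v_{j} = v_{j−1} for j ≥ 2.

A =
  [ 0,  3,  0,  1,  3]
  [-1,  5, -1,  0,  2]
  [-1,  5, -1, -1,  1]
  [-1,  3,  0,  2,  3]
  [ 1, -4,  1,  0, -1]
A Jordan chain for λ = 1 of length 2:
v_1 = (-1, -1, -1, -1, 1)ᵀ
v_2 = (1, 0, 0, 0, 0)ᵀ

Let N = A − (1)·I. We want v_2 with N^2 v_2 = 0 but N^1 v_2 ≠ 0; then v_{j-1} := N · v_j for j = 2, …, 2.

Pick v_2 = (1, 0, 0, 0, 0)ᵀ.
Then v_1 = N · v_2 = (-1, -1, -1, -1, 1)ᵀ.

Sanity check: (A − (1)·I) v_1 = (0, 0, 0, 0, 0)ᵀ = 0. ✓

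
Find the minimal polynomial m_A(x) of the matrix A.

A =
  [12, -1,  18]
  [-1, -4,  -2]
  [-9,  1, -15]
x^3 + 7*x^2 - 5*x - 75

The characteristic polynomial is χ_A(x) = (x - 3)*(x + 5)^2, so the eigenvalues are known. The minimal polynomial is
  m_A(x) = Π_λ (x − λ)^{k_λ}
where k_λ is the size of the *largest* Jordan block for λ (equivalently, the smallest k with (A − λI)^k v = 0 for every generalised eigenvector v of λ).

  λ = -5: largest Jordan block has size 2, contributing (x + 5)^2
  λ = 3: largest Jordan block has size 1, contributing (x − 3)

So m_A(x) = (x - 3)*(x + 5)^2 = x^3 + 7*x^2 - 5*x - 75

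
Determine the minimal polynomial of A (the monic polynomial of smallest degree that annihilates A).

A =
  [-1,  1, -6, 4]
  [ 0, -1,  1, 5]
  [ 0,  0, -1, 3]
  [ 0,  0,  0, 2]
x^4 + x^3 - 3*x^2 - 5*x - 2

The characteristic polynomial is χ_A(x) = (x - 2)*(x + 1)^3, so the eigenvalues are known. The minimal polynomial is
  m_A(x) = Π_λ (x − λ)^{k_λ}
where k_λ is the size of the *largest* Jordan block for λ (equivalently, the smallest k with (A − λI)^k v = 0 for every generalised eigenvector v of λ).

  λ = -1: largest Jordan block has size 3, contributing (x + 1)^3
  λ = 2: largest Jordan block has size 1, contributing (x − 2)

So m_A(x) = (x - 2)*(x + 1)^3 = x^4 + x^3 - 3*x^2 - 5*x - 2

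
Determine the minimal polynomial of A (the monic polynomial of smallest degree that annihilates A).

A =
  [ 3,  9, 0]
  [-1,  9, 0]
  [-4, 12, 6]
x^2 - 12*x + 36

The characteristic polynomial is χ_A(x) = (x - 6)^3, so the eigenvalues are known. The minimal polynomial is
  m_A(x) = Π_λ (x − λ)^{k_λ}
where k_λ is the size of the *largest* Jordan block for λ (equivalently, the smallest k with (A − λI)^k v = 0 for every generalised eigenvector v of λ).

  λ = 6: largest Jordan block has size 2, contributing (x − 6)^2

So m_A(x) = (x - 6)^2 = x^2 - 12*x + 36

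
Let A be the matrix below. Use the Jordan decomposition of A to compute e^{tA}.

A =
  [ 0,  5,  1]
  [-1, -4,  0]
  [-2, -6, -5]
e^{tA} =
  [t^2*exp(-3*t) + 3*t*exp(-3*t) + exp(-3*t), 2*t^2*exp(-3*t) + 5*t*exp(-3*t), t^2*exp(-3*t)/2 + t*exp(-3*t)]
  [-t^2*exp(-3*t) - t*exp(-3*t), -2*t^2*exp(-3*t) - t*exp(-3*t) + exp(-3*t), -t^2*exp(-3*t)/2]
  [2*t^2*exp(-3*t) - 2*t*exp(-3*t), 4*t^2*exp(-3*t) - 6*t*exp(-3*t), t^2*exp(-3*t) - 2*t*exp(-3*t) + exp(-3*t)]

Strategy: write A = P · J · P⁻¹ where J is a Jordan canonical form, so e^{tA} = P · e^{tJ} · P⁻¹, and e^{tJ} can be computed block-by-block.

A has Jordan form
J =
  [-3,  1,  0]
  [ 0, -3,  1]
  [ 0,  0, -3]
(up to reordering of blocks).

Per-block formulas:
  For a 3×3 Jordan block J_3(-3): exp(t · J_3(-3)) = e^(-3t)·(I + t·N + (t^2/2)·N^2), where N is the 3×3 nilpotent shift.

After assembling e^{tJ} and conjugating by P, we get:

e^{tA} =
  [t^2*exp(-3*t) + 3*t*exp(-3*t) + exp(-3*t), 2*t^2*exp(-3*t) + 5*t*exp(-3*t), t^2*exp(-3*t)/2 + t*exp(-3*t)]
  [-t^2*exp(-3*t) - t*exp(-3*t), -2*t^2*exp(-3*t) - t*exp(-3*t) + exp(-3*t), -t^2*exp(-3*t)/2]
  [2*t^2*exp(-3*t) - 2*t*exp(-3*t), 4*t^2*exp(-3*t) - 6*t*exp(-3*t), t^2*exp(-3*t) - 2*t*exp(-3*t) + exp(-3*t)]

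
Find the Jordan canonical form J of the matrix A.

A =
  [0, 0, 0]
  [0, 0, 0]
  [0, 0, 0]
J_1(0) ⊕ J_1(0) ⊕ J_1(0)

The characteristic polynomial is
  det(x·I − A) = x^3

Eigenvalues and multiplicities (the geometric multiplicity of λ is n − rank(A − λI), which equals the number of Jordan blocks for λ):
  λ = 0: algebraic multiplicity = 3, geometric multiplicity = 3

Determining the block sizes for each eigenvalue:
  λ = 0: gm = am = 3, so every block has size 1 → block sizes [1, 1, 1]

Assembling the blocks gives a Jordan form
J =
  [0, 0, 0]
  [0, 0, 0]
  [0, 0, 0]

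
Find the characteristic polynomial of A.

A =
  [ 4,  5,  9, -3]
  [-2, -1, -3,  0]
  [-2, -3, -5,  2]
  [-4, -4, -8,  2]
x^4

Expanding det(x·I − A) (e.g. by cofactor expansion or by noting that A is similar to its Jordan form J, which has the same characteristic polynomial as A) gives
  χ_A(x) = x^4
which factors as x^4. The eigenvalues (with algebraic multiplicities) are λ = 0 with multiplicity 4.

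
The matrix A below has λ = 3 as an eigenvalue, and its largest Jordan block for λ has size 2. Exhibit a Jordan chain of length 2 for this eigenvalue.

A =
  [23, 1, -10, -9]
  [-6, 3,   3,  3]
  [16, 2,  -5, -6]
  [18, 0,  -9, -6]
A Jordan chain for λ = 3 of length 2:
v_1 = (1, 0, 2, 0)ᵀ
v_2 = (0, 1, 0, 0)ᵀ

Let N = A − (3)·I. We want v_2 with N^2 v_2 = 0 but N^1 v_2 ≠ 0; then v_{j-1} := N · v_j for j = 2, …, 2.

Pick v_2 = (0, 1, 0, 0)ᵀ.
Then v_1 = N · v_2 = (1, 0, 2, 0)ᵀ.

Sanity check: (A − (3)·I) v_1 = (0, 0, 0, 0)ᵀ = 0. ✓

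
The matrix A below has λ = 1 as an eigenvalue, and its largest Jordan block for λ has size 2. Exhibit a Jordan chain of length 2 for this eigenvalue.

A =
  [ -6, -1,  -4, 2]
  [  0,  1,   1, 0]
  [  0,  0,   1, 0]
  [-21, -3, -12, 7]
A Jordan chain for λ = 1 of length 2:
v_1 = (7, -7, 0, 21)ᵀ
v_2 = (3, 0, -7, 0)ᵀ

Let N = A − (1)·I. We want v_2 with N^2 v_2 = 0 but N^1 v_2 ≠ 0; then v_{j-1} := N · v_j for j = 2, …, 2.

Pick v_2 = (3, 0, -7, 0)ᵀ.
Then v_1 = N · v_2 = (7, -7, 0, 21)ᵀ.

Sanity check: (A − (1)·I) v_1 = (0, 0, 0, 0)ᵀ = 0. ✓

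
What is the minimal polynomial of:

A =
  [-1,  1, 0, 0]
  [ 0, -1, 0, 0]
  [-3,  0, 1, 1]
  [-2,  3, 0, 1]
x^4 - 2*x^2 + 1

The characteristic polynomial is χ_A(x) = (x - 1)^2*(x + 1)^2, so the eigenvalues are known. The minimal polynomial is
  m_A(x) = Π_λ (x − λ)^{k_λ}
where k_λ is the size of the *largest* Jordan block for λ (equivalently, the smallest k with (A − λI)^k v = 0 for every generalised eigenvector v of λ).

  λ = -1: largest Jordan block has size 2, contributing (x + 1)^2
  λ = 1: largest Jordan block has size 2, contributing (x − 1)^2

So m_A(x) = (x - 1)^2*(x + 1)^2 = x^4 - 2*x^2 + 1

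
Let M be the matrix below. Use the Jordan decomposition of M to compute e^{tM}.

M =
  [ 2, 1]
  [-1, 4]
e^{tM} =
  [-t*exp(3*t) + exp(3*t), t*exp(3*t)]
  [-t*exp(3*t), t*exp(3*t) + exp(3*t)]

Strategy: write M = P · J · P⁻¹ where J is a Jordan canonical form, so e^{tM} = P · e^{tJ} · P⁻¹, and e^{tJ} can be computed block-by-block.

M has Jordan form
J =
  [3, 1]
  [0, 3]
(up to reordering of blocks).

Per-block formulas:
  For a 2×2 Jordan block J_2(3): exp(t · J_2(3)) = e^(3t)·(I + t·N), where N is the 2×2 nilpotent shift.

After assembling e^{tJ} and conjugating by P, we get:

e^{tM} =
  [-t*exp(3*t) + exp(3*t), t*exp(3*t)]
  [-t*exp(3*t), t*exp(3*t) + exp(3*t)]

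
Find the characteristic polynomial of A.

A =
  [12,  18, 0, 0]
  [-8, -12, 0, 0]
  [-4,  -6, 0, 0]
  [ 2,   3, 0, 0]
x^4

Expanding det(x·I − A) (e.g. by cofactor expansion or by noting that A is similar to its Jordan form J, which has the same characteristic polynomial as A) gives
  χ_A(x) = x^4
which factors as x^4. The eigenvalues (with algebraic multiplicities) are λ = 0 with multiplicity 4.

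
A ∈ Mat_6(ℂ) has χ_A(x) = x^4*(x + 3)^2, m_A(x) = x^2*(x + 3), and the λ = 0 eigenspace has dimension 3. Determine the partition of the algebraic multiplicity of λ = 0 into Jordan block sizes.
Block sizes for λ = 0: [2, 1, 1]

Step 1 — from the characteristic polynomial, algebraic multiplicity of λ = 0 is 4. From dim ker(A − (0)·I) = 3, there are exactly 3 Jordan blocks for λ = 0.
Step 2 — from the minimal polynomial, the factor (x − 0)^2 tells us the largest block for λ = 0 has size 2.
Step 3 — with total size 4, 3 blocks, and largest block 2, the block sizes (in nonincreasing order) are [2, 1, 1].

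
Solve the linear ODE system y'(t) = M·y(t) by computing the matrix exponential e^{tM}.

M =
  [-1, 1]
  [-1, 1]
e^{tM} =
  [1 - t, t]
  [-t, t + 1]

Strategy: write M = P · J · P⁻¹ where J is a Jordan canonical form, so e^{tM} = P · e^{tJ} · P⁻¹, and e^{tJ} can be computed block-by-block.

M has Jordan form
J =
  [0, 1]
  [0, 0]
(up to reordering of blocks).

Per-block formulas:
  For a 2×2 Jordan block J_2(0): exp(t · J_2(0)) = e^(0t)·(I + t·N), where N is the 2×2 nilpotent shift.

After assembling e^{tJ} and conjugating by P, we get:

e^{tM} =
  [1 - t, t]
  [-t, t + 1]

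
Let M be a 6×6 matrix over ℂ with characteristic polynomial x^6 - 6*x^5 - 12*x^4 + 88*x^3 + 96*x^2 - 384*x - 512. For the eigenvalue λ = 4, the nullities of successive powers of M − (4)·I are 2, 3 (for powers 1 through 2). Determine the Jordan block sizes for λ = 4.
Block sizes for λ = 4: [2, 1]

From the dimensions of kernels of powers, the number of Jordan blocks of size at least j is d_j − d_{j−1} where d_j = dim ker(N^j) (with d_0 = 0). Computing the differences gives [2, 1].
The number of blocks of size exactly k is (#blocks of size ≥ k) − (#blocks of size ≥ k + 1), so the partition is: 1 block(s) of size 1, 1 block(s) of size 2.
In nonincreasing order the block sizes are [2, 1].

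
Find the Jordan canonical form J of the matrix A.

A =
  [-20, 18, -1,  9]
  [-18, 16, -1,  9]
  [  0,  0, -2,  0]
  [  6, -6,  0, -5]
J_1(-5) ⊕ J_2(-2) ⊕ J_1(-2)

The characteristic polynomial is
  det(x·I − A) = x^4 + 11*x^3 + 42*x^2 + 68*x + 40 = (x + 2)^3*(x + 5)

Eigenvalues and multiplicities (the geometric multiplicity of λ is n − rank(A − λI), which equals the number of Jordan blocks for λ):
  λ = -5: algebraic multiplicity = 1, geometric multiplicity = 1
  λ = -2: algebraic multiplicity = 3, geometric multiplicity = 2

Determining the block sizes for each eigenvalue:
  λ = -5: one block (gm = 1), so the single block has size am = 1 → block sizes [1]
  λ = -2: 2 blocks summing to 3 forces exactly one block of size 2 and the rest size 1 → block sizes [2, 1]

Assembling the blocks gives a Jordan form
J =
  [-5,  0,  0,  0]
  [ 0, -2,  1,  0]
  [ 0,  0, -2,  0]
  [ 0,  0,  0, -2]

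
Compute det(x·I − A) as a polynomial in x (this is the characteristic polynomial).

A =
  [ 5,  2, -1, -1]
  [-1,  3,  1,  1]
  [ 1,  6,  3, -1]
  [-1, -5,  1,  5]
x^4 - 16*x^3 + 96*x^2 - 256*x + 256

Expanding det(x·I − A) (e.g. by cofactor expansion or by noting that A is similar to its Jordan form J, which has the same characteristic polynomial as A) gives
  χ_A(x) = x^4 - 16*x^3 + 96*x^2 - 256*x + 256
which factors as (x - 4)^4. The eigenvalues (with algebraic multiplicities) are λ = 4 with multiplicity 4.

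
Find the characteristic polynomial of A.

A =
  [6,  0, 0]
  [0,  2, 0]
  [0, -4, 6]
x^3 - 14*x^2 + 60*x - 72

Expanding det(x·I − A) (e.g. by cofactor expansion or by noting that A is similar to its Jordan form J, which has the same characteristic polynomial as A) gives
  χ_A(x) = x^3 - 14*x^2 + 60*x - 72
which factors as (x - 6)^2*(x - 2). The eigenvalues (with algebraic multiplicities) are λ = 2 with multiplicity 1, λ = 6 with multiplicity 2.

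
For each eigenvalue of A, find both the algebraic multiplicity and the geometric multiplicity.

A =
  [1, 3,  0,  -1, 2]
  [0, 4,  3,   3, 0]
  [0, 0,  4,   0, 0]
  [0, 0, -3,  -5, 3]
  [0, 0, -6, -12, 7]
λ = 1: alg = 3, geom = 2; λ = 4: alg = 2, geom = 2

Step 1 — factor the characteristic polynomial to read off the algebraic multiplicities:
  χ_A(x) = (x - 4)^2*(x - 1)^3

Step 2 — compute geometric multiplicities via the rank-nullity identity g(λ) = n − rank(A − λI):
  rank(A − (1)·I) = 3, so dim ker(A − (1)·I) = n − 3 = 2
  rank(A − (4)·I) = 3, so dim ker(A − (4)·I) = n − 3 = 2

Summary:
  λ = 1: algebraic multiplicity = 3, geometric multiplicity = 2
  λ = 4: algebraic multiplicity = 2, geometric multiplicity = 2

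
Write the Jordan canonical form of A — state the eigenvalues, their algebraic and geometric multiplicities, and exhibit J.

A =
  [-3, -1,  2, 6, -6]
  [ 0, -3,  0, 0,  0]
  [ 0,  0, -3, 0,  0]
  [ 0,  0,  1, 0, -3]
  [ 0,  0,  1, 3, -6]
J_2(-3) ⊕ J_2(-3) ⊕ J_1(-3)

The characteristic polynomial is
  det(x·I − A) = x^5 + 15*x^4 + 90*x^3 + 270*x^2 + 405*x + 243 = (x + 3)^5

Eigenvalues and multiplicities (the geometric multiplicity of λ is n − rank(A − λI), which equals the number of Jordan blocks for λ):
  λ = -3: algebraic multiplicity = 5, geometric multiplicity = 3

Determining the block sizes for each eigenvalue:
  λ = -3: with am = 5 and gm = 3, the partition is not yet determined (e.g. several partitions of 5 into 3 parts exist). Let N = A − (-3)·I. Computing rank(N^1) = 2, rank(N^2) = 0; the number of blocks of size ≥ j is rank(N^{j−1}) − rank(N^j), giving [3, 2]. So we have 2 block(s) of size 2, 1 block(s) of size 1 → block sizes [2, 2, 1]

Assembling the blocks gives a Jordan form
J =
  [-3,  1,  0,  0,  0]
  [ 0, -3,  0,  0,  0]
  [ 0,  0, -3,  1,  0]
  [ 0,  0,  0, -3,  0]
  [ 0,  0,  0,  0, -3]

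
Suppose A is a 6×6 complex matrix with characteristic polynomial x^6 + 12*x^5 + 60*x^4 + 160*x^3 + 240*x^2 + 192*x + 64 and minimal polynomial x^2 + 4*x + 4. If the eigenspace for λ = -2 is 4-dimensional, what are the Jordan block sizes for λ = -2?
Block sizes for λ = -2: [2, 2, 1, 1]

Step 1 — from the characteristic polynomial, algebraic multiplicity of λ = -2 is 6. From dim ker(A − (-2)·I) = 4, there are exactly 4 Jordan blocks for λ = -2.
Step 2 — from the minimal polynomial, the factor (x + 2)^2 tells us the largest block for λ = -2 has size 2.
Step 3 — with total size 6, 4 blocks, and largest block 2, the block sizes (in nonincreasing order) are [2, 2, 1, 1].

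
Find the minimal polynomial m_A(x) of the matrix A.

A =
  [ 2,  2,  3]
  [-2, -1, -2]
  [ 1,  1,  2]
x^3 - 3*x^2 + 3*x - 1

The characteristic polynomial is χ_A(x) = (x - 1)^3, so the eigenvalues are known. The minimal polynomial is
  m_A(x) = Π_λ (x − λ)^{k_λ}
where k_λ is the size of the *largest* Jordan block for λ (equivalently, the smallest k with (A − λI)^k v = 0 for every generalised eigenvector v of λ).

  λ = 1: largest Jordan block has size 3, contributing (x − 1)^3

So m_A(x) = (x - 1)^3 = x^3 - 3*x^2 + 3*x - 1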